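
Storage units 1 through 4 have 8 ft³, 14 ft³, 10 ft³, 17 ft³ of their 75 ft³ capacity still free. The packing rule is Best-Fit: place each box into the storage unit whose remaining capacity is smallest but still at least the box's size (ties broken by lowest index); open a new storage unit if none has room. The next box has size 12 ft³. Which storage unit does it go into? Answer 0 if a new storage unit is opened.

Storage units with room: storage unit 2 (14 ft³), storage unit 4 (17 ft³).
Tightest fit is storage unit 2 with 14 ft³ free.

2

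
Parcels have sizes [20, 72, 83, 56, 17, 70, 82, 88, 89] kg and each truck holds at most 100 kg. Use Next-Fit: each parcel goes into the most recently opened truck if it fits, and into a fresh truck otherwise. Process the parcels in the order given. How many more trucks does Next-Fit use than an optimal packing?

Next-Fit: [20,72] [83] [56,17] [70] [82] [88] [89] → 7 trucks.
7 parcels exceed 50 kg (half the capacity), and no two of those can share a truck, so at least 7 trucks are needed.
So 7 is already optimal.

0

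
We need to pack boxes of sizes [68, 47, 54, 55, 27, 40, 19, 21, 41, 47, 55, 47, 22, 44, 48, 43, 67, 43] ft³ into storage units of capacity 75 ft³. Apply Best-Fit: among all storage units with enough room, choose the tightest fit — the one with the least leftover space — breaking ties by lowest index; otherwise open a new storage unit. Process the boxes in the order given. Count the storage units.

68 ft³ → storage unit 1 (remaining 7 ft³)
47 ft³ → storage unit 2 (remaining 28 ft³)
54 ft³ → storage unit 3 (remaining 21 ft³)
55 ft³ → storage unit 4 (remaining 20 ft³)
27 ft³ → storage unit 2 (remaining 1 ft³)
40 ft³ → storage unit 5 (remaining 35 ft³)
19 ft³ → storage unit 4 (remaining 1 ft³)
21 ft³ → storage unit 3 (remaining 0 ft³)
41 ft³ → storage unit 6 (remaining 34 ft³)
47 ft³ → storage unit 7 (remaining 28 ft³)
55 ft³ → storage unit 8 (remaining 20 ft³)
47 ft³ → storage unit 9 (remaining 28 ft³)
22 ft³ → storage unit 7 (remaining 6 ft³)
44 ft³ → storage unit 10 (remaining 31 ft³)
48 ft³ → storage unit 11 (remaining 27 ft³)
43 ft³ → storage unit 12 (remaining 32 ft³)
67 ft³ → storage unit 13 (remaining 8 ft³)
43 ft³ → storage unit 14 (remaining 32 ft³)

14 storage units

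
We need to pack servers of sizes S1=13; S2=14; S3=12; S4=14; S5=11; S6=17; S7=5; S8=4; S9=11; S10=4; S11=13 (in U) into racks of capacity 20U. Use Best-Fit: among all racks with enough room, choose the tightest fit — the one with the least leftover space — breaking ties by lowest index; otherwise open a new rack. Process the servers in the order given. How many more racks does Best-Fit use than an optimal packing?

Best-Fit: [13,4] [14,5] [12] [14,4] [11] [17] [11] [13] → 8 racks.
8 servers exceed 10U (half the capacity), and no two of those can share a rack, so at least 8 racks are needed.
So 8 is already optimal.

0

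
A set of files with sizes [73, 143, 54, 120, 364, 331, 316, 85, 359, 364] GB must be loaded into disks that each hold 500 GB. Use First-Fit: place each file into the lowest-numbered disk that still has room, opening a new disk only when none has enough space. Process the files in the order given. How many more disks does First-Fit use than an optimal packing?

First-Fit: [73,143,54,120,85] [364] [331] [316] [359] [364] → 6 disks.
Total size 2209 GB; any packing needs at least ⌈2209/500⌉ = 5 disks.
An optimal packing achieves that bound: [364,120] [364,85] [359,73,54] [331,143] [316] → 5 disks.
Excess: 6 − 5 = 1.

1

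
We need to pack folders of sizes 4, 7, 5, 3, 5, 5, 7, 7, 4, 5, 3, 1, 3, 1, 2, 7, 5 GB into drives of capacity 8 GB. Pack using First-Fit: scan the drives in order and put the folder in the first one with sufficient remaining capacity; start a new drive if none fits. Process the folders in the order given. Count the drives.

drive 1: place 4 GB, 4 GB left
drive 2: place 7 GB, 1 GB left
drive 3: place 5 GB, 3 GB left
drive 1: place 3 GB, 1 GB left
drive 4: place 5 GB, 3 GB left
drive 5: place 5 GB, 3 GB left
drive 6: place 7 GB, 1 GB left
drive 7: place 7 GB, 1 GB left
drive 8: place 4 GB, 4 GB left
drive 9: place 5 GB, 3 GB left
drive 3: place 3 GB, 0 GB left
drive 1: place 1 GB, 0 GB left
drive 4: place 3 GB, 0 GB left
drive 2: place 1 GB, 0 GB left
drive 5: place 2 GB, 1 GB left
drive 10: place 7 GB, 1 GB left
drive 11: place 5 GB, 3 GB left

11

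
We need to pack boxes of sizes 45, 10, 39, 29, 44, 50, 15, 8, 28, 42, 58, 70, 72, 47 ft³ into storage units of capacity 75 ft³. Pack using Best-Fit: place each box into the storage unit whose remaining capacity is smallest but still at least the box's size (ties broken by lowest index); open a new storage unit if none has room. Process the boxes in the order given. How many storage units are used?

9

storage unit 1: place 45 ft³, 30 ft³ left
storage unit 1: place 10 ft³, 20 ft³ left
storage unit 2: place 39 ft³, 36 ft³ left
storage unit 2: place 29 ft³, 7 ft³ left
storage unit 3: place 44 ft³, 31 ft³ left
storage unit 4: place 50 ft³, 25 ft³ left
storage unit 1: place 15 ft³, 5 ft³ left
storage unit 4: place 8 ft³, 17 ft³ left
storage unit 3: place 28 ft³, 3 ft³ left
storage unit 5: place 42 ft³, 33 ft³ left
storage unit 6: place 58 ft³, 17 ft³ left
storage unit 7: place 70 ft³, 5 ft³ left
storage unit 8: place 72 ft³, 3 ft³ left
storage unit 9: place 47 ft³, 28 ft³ left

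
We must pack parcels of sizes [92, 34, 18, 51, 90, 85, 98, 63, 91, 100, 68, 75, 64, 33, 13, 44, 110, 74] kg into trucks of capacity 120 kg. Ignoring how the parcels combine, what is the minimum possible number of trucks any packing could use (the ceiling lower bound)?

Total size = 92 + 34 + 18 + 51 + 90 + 85 + 98 + 63 + 91 + 100 + 68 + 75 + 64 + 33 + 13 + 44 + 110 + 74 = 1203 kg.
⌈1203 / 120⌉ = 11.

11 trucks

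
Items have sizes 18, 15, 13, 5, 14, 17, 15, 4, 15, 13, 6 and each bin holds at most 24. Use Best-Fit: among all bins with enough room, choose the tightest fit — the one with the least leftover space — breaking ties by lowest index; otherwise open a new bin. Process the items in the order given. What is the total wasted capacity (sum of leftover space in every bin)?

57

Put 18 in bin 1; 6 remain.
Put 15 in bin 2; 9 remain.
Put 13 in bin 3; 11 remain.
Put 5 in bin 1; 1 remain.
Put 14 in bin 4; 10 remain.
Put 17 in bin 5; 7 remain.
Put 15 in bin 6; 9 remain.
Put 4 in bin 5; 3 remain.
Put 15 in bin 7; 9 remain.
Put 13 in bin 8; 11 remain.
Put 6 in bin 2; 3 remain.
8 bins × 24 = 192; used 135; unused 57.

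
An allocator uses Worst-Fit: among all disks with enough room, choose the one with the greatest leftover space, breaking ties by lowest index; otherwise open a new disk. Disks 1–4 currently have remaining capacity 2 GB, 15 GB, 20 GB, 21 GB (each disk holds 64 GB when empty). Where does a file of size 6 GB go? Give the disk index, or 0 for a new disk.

4

Disks with room: disk 2 (15 GB), disk 3 (20 GB), disk 4 (21 GB).
Most room is disk 4 with 21 GB free.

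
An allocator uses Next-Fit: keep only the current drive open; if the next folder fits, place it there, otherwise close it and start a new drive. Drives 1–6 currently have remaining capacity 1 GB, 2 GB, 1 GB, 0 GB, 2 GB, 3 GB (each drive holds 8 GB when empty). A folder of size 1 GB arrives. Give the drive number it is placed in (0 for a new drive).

Next-Fit only looks at drive 6, which has 3 GB free.
1 GB fits there.

6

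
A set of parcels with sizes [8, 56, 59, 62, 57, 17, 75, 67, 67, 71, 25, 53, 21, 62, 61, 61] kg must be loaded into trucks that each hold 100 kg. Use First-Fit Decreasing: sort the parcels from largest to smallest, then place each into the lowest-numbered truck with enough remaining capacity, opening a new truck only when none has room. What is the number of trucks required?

Sorted descending: 75, 71, 67, 67, 62, 62, 61, 61, 59, 57, 56, 53, 25, 21, 17, 8.
75 kg → truck 1 (remaining 25 kg)
71 kg → truck 2 (remaining 29 kg)
67 kg → truck 3 (remaining 33 kg)
67 kg → truck 4 (remaining 33 kg)
62 kg → truck 5 (remaining 38 kg)
62 kg → truck 6 (remaining 38 kg)
61 kg → truck 7 (remaining 39 kg)
61 kg → truck 8 (remaining 39 kg)
59 kg → truck 9 (remaining 41 kg)
57 kg → truck 10 (remaining 43 kg)
56 kg → truck 11 (remaining 44 kg)
53 kg → truck 12 (remaining 47 kg)
25 kg → truck 1 (remaining 0 kg)
21 kg → truck 2 (remaining 8 kg)
17 kg → truck 3 (remaining 16 kg)
8 kg → truck 2 (remaining 0 kg)
Final trucks: [75,25] [71,21,8] [67,17] [67] [62] [62] [61] [61] [59] [57] [56] [53].

12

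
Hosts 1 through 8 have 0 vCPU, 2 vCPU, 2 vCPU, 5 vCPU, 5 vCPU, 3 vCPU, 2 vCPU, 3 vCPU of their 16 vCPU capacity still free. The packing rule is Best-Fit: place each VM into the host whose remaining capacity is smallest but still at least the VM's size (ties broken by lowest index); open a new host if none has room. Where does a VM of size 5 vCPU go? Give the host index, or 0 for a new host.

Hosts with room: host 4 (5 vCPU), host 5 (5 vCPU).
Tightest fit is host 4 with 5 vCPU free.

4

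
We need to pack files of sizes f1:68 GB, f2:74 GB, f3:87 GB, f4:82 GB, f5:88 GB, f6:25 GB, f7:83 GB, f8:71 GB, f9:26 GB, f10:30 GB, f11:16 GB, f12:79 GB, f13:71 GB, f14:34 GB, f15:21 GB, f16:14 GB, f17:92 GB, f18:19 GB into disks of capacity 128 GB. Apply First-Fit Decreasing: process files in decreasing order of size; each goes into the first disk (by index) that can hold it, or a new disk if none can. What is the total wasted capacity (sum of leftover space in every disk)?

Sorted descending: 92, 88, 87, 83, 82, 79, 74, 71, 71, 68, 34, 30, 26, 25, 21, 19, 16, 14.
Put 92 GB in disk 1; 36 GB remain.
Put 88 GB in disk 2; 40 GB remain.
Put 87 GB in disk 3; 41 GB remain.
Put 83 GB in disk 4; 45 GB remain.
Put 82 GB in disk 5; 46 GB remain.
Put 79 GB in disk 6; 49 GB remain.
Put 74 GB in disk 7; 54 GB remain.
Put 71 GB in disk 8; 57 GB remain.
Put 71 GB in disk 9; 57 GB remain.
Put 68 GB in disk 10; 60 GB remain.
Put 34 GB in disk 1; 2 GB remain.
Put 30 GB in disk 2; 10 GB remain.
Put 26 GB in disk 3; 15 GB remain.
Put 25 GB in disk 4; 20 GB remain.
Put 21 GB in disk 5; 25 GB remain.
Put 19 GB in disk 4; 1 GB remain.
Put 16 GB in disk 5; 9 GB remain.
Put 14 GB in disk 3; 1 GB remain.
10 disks × 128 GB = 1280 GB; used 980 GB; unused 300 GB.

300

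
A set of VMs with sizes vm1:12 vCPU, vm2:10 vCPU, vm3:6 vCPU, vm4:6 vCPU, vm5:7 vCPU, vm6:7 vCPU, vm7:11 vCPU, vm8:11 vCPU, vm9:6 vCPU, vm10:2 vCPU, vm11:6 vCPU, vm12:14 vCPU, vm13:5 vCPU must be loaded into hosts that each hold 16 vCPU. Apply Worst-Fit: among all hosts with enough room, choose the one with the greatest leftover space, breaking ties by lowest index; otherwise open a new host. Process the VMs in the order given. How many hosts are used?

8

Put vm1 (12 vCPU) in host 1; 4 vCPU remain.
Put vm2 (10 vCPU) in host 2; 6 vCPU remain.
Put vm3 (6 vCPU) in host 2; 0 vCPU remain.
Put vm4 (6 vCPU) in host 3; 10 vCPU remain.
Put vm5 (7 vCPU) in host 3; 3 vCPU remain.
Put vm6 (7 vCPU) in host 4; 9 vCPU remain.
Put vm7 (11 vCPU) in host 5; 5 vCPU remain.
Put vm8 (11 vCPU) in host 6; 5 vCPU remain.
Put vm9 (6 vCPU) in host 4; 3 vCPU remain.
Put vm10 (2 vCPU) in host 5; 3 vCPU remain.
Put vm11 (6 vCPU) in host 7; 10 vCPU remain.
Put vm12 (14 vCPU) in host 8; 2 vCPU remain.
Put vm13 (5 vCPU) in host 7; 5 vCPU remain.
Final hosts: [12] [10,6] [6,7] [7,6] [11,2] [11] [6,5] [14].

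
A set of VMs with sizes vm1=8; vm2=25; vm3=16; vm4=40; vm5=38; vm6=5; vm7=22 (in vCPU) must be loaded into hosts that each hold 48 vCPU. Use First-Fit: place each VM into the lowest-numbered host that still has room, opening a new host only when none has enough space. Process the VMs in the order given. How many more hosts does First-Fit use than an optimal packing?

First-Fit: [8,25,5] [16,22] [40] [38] → 4 hosts.
Total size 154 vCPU; any packing needs at least ⌈154/48⌉ = 4 hosts.
So 4 is already optimal.

0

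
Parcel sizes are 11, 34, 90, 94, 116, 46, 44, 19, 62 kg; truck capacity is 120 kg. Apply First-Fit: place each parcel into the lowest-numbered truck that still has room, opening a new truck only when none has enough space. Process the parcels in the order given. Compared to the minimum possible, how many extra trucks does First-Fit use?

0

First-Fit: [11,34,46,19] [90] [94] [116] [44,62] → 5 trucks.
Total size 516 kg; any packing needs at least ⌈516/120⌉ = 5 trucks.
So 5 is already optimal.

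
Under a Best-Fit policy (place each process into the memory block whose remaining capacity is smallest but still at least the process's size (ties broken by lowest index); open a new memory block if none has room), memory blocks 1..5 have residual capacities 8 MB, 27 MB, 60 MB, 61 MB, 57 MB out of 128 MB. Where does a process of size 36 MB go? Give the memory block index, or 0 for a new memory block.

Memory blocks with room: memory block 3 (60 MB), memory block 4 (61 MB), memory block 5 (57 MB).
Tightest fit is memory block 5 with 57 MB free.

5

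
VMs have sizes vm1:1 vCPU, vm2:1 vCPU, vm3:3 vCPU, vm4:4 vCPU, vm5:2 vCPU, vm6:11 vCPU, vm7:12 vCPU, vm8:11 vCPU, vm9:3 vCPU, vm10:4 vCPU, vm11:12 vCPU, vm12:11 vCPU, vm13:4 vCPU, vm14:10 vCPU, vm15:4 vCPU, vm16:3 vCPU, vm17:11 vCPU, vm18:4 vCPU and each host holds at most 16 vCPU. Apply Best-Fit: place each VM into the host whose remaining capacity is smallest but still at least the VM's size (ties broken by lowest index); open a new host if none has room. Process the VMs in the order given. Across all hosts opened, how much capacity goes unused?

host 1: place vm1 (1 vCPU), 15 vCPU left
host 1: place vm2 (1 vCPU), 14 vCPU left
host 1: place vm3 (3 vCPU), 11 vCPU left
host 1: place vm4 (4 vCPU), 7 vCPU left
host 1: place vm5 (2 vCPU), 5 vCPU left
host 2: place vm6 (11 vCPU), 5 vCPU left
host 3: place vm7 (12 vCPU), 4 vCPU left
host 4: place vm8 (11 vCPU), 5 vCPU left
host 3: place vm9 (3 vCPU), 1 vCPU left
host 1: place vm10 (4 vCPU), 1 vCPU left
host 5: place vm11 (12 vCPU), 4 vCPU left
host 6: place vm12 (11 vCPU), 5 vCPU left
host 5: place vm13 (4 vCPU), 0 vCPU left
host 7: place vm14 (10 vCPU), 6 vCPU left
host 2: place vm15 (4 vCPU), 1 vCPU left
host 4: place vm16 (3 vCPU), 2 vCPU left
host 8: place vm17 (11 vCPU), 5 vCPU left
host 6: place vm18 (4 vCPU), 1 vCPU left
8 hosts × 16 vCPU = 128 vCPU; used 111 vCPU; unused 17 vCPU.

17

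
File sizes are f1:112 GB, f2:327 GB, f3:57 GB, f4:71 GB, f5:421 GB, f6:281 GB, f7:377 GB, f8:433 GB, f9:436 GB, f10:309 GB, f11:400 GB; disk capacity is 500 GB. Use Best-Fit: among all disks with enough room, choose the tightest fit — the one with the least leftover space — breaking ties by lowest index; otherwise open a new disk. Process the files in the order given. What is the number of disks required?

disk 1: place f1 (112 GB), 388 GB left
disk 1: place f2 (327 GB), 61 GB left
disk 1: place f3 (57 GB), 4 GB left
disk 2: place f4 (71 GB), 429 GB left
disk 2: place f5 (421 GB), 8 GB left
disk 3: place f6 (281 GB), 219 GB left
disk 4: place f7 (377 GB), 123 GB left
disk 5: place f8 (433 GB), 67 GB left
disk 6: place f9 (436 GB), 64 GB left
disk 7: place f10 (309 GB), 191 GB left
disk 8: place f11 (400 GB), 100 GB left

8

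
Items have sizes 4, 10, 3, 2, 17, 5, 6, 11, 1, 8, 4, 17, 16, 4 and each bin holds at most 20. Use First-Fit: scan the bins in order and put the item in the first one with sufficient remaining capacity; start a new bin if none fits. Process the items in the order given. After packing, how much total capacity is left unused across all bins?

12

4 → bin 1 (remaining 16)
10 → bin 1 (remaining 6)
3 → bin 1 (remaining 3)
2 → bin 1 (remaining 1)
17 → bin 2 (remaining 3)
5 → bin 3 (remaining 15)
6 → bin 3 (remaining 9)
11 → bin 4 (remaining 9)
1 → bin 1 (remaining 0)
8 → bin 3 (remaining 1)
4 → bin 4 (remaining 5)
17 → bin 5 (remaining 3)
16 → bin 6 (remaining 4)
4 → bin 4 (remaining 1)
6 bins × 20 = 120; used 108; unused 12.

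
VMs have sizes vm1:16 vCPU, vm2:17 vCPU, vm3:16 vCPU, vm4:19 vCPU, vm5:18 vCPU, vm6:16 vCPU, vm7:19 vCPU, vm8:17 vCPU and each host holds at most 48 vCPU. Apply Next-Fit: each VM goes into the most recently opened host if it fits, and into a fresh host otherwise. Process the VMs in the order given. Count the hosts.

host 1: place vm1 (16 vCPU), 32 vCPU left
host 1: place vm2 (17 vCPU), 15 vCPU left
host 2: place vm3 (16 vCPU), 32 vCPU left
host 2: place vm4 (19 vCPU), 13 vCPU left
host 3: place vm5 (18 vCPU), 30 vCPU left
host 3: place vm6 (16 vCPU), 14 vCPU left
host 4: place vm7 (19 vCPU), 29 vCPU left
host 4: place vm8 (17 vCPU), 12 vCPU left
Final hosts: [16,17] [16,19] [18,16] [19,17].

4 hosts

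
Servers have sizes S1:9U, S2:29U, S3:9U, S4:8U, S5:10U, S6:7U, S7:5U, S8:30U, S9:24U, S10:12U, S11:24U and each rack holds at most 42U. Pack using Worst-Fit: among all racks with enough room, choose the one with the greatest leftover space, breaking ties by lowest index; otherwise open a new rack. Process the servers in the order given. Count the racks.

5 racks

rack 1: place S1 (9U), 33U left
rack 1: place S2 (29U), 4U left
rack 2: place S3 (9U), 33U left
rack 2: place S4 (8U), 25U left
rack 2: place S5 (10U), 15U left
rack 2: place S6 (7U), 8U left
rack 2: place S7 (5U), 3U left
rack 3: place S8 (30U), 12U left
rack 4: place S9 (24U), 18U left
rack 4: place S10 (12U), 6U left
rack 5: place S11 (24U), 18U left
Final racks: [9,29] [9,8,10,7,5] [30] [24,12] [24].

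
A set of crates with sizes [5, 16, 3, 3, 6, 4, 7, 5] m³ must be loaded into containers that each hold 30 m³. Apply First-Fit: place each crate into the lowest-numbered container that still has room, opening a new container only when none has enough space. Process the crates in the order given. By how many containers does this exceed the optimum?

0

First-Fit: [5,16,3,3] [6,4,7,5] → 2 containers.
Total size 49 m³; any packing needs at least ⌈49/30⌉ = 2 containers.
So 2 is already optimal.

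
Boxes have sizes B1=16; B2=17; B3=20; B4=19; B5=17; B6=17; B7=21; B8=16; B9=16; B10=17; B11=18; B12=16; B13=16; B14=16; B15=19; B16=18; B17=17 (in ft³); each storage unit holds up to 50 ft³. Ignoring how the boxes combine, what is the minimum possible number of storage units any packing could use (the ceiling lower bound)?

6 storage units

Total size = 16 + 17 + 20 + 19 + 17 + 17 + 21 + 16 + 16 + 17 + 18 + 16 + 16 + 16 + 19 + 18 + 17 = 296 ft³.
⌈296 / 50⌉ = 6.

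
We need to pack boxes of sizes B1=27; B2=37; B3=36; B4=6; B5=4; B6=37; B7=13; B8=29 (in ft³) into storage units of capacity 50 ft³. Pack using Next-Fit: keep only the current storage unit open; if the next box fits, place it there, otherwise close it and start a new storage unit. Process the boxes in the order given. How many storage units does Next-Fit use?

Put B1 (27 ft³) in storage unit 1; 23 ft³ remain.
Put B2 (37 ft³) in storage unit 2; 13 ft³ remain.
Put B3 (36 ft³) in storage unit 3; 14 ft³ remain.
Put B4 (6 ft³) in storage unit 3; 8 ft³ remain.
Put B5 (4 ft³) in storage unit 3; 4 ft³ remain.
Put B6 (37 ft³) in storage unit 4; 13 ft³ remain.
Put B7 (13 ft³) in storage unit 4; 0 ft³ remain.
Put B8 (29 ft³) in storage unit 5; 21 ft³ remain.

5 storage units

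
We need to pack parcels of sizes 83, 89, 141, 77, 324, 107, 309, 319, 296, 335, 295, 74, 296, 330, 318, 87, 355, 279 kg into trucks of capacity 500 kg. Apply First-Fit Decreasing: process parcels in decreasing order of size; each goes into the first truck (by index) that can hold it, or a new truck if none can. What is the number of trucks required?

Sorted descending: 355, 335, 330, 324, 319, 318, 309, 296, 296, 295, 279, 141, 107, 89, 87, 83, 77, 74.
truck 1: place 355 kg, 145 kg left
truck 2: place 335 kg, 165 kg left
truck 3: place 330 kg, 170 kg left
truck 4: place 324 kg, 176 kg left
truck 5: place 319 kg, 181 kg left
truck 6: place 318 kg, 182 kg left
truck 7: place 309 kg, 191 kg left
truck 8: place 296 kg, 204 kg left
truck 9: place 296 kg, 204 kg left
truck 10: place 295 kg, 205 kg left
truck 11: place 279 kg, 221 kg left
truck 1: place 141 kg, 4 kg left
truck 2: place 107 kg, 58 kg left
truck 3: place 89 kg, 81 kg left
truck 4: place 87 kg, 89 kg left
truck 4: place 83 kg, 6 kg left
truck 3: place 77 kg, 4 kg left
truck 5: place 74 kg, 107 kg left

11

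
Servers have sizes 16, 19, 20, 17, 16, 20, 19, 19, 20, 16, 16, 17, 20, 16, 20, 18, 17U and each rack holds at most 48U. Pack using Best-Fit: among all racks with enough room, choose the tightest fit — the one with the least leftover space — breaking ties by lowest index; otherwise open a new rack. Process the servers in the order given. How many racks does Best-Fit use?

9

16U → rack 1 (remaining 32U)
19U → rack 1 (remaining 13U)
20U → rack 2 (remaining 28U)
17U → rack 2 (remaining 11U)
16U → rack 3 (remaining 32U)
20U → rack 3 (remaining 12U)
19U → rack 4 (remaining 29U)
19U → rack 4 (remaining 10U)
20U → rack 5 (remaining 28U)
16U → rack 5 (remaining 12U)
16U → rack 6 (remaining 32U)
17U → rack 6 (remaining 15U)
20U → rack 7 (remaining 28U)
16U → rack 7 (remaining 12U)
20U → rack 8 (remaining 28U)
18U → rack 8 (remaining 10U)
17U → rack 9 (remaining 31U)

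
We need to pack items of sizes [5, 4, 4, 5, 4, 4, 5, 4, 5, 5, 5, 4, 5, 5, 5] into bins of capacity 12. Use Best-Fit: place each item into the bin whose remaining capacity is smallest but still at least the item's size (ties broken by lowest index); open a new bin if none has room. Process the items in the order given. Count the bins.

5 → bin 1 (remaining 7)
4 → bin 1 (remaining 3)
4 → bin 2 (remaining 8)
5 → bin 2 (remaining 3)
4 → bin 3 (remaining 8)
4 → bin 3 (remaining 4)
5 → bin 4 (remaining 7)
4 → bin 3 (remaining 0)
5 → bin 4 (remaining 2)
5 → bin 5 (remaining 7)
5 → bin 5 (remaining 2)
4 → bin 6 (remaining 8)
5 → bin 6 (remaining 3)
5 → bin 7 (remaining 7)
5 → bin 7 (remaining 2)

7 bins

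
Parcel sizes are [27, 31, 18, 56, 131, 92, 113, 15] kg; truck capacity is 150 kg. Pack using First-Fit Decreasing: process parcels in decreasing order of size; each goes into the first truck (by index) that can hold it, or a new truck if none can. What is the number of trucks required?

Sorted descending: 131, 113, 92, 56, 31, 27, 18, 15.
131 kg → truck 1 (remaining 19 kg)
113 kg → truck 2 (remaining 37 kg)
92 kg → truck 3 (remaining 58 kg)
56 kg → truck 3 (remaining 2 kg)
31 kg → truck 2 (remaining 6 kg)
27 kg → truck 4 (remaining 123 kg)
18 kg → truck 1 (remaining 1 kg)
15 kg → truck 4 (remaining 108 kg)
Final trucks: [131,18] [113,31] [92,56] [27,15].

4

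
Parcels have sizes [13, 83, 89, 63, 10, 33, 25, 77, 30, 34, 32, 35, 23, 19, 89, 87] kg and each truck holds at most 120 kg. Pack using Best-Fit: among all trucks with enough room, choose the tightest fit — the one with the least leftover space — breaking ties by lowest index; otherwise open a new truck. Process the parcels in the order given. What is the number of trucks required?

13 kg → truck 1 (remaining 107 kg)
83 kg → truck 1 (remaining 24 kg)
89 kg → truck 2 (remaining 31 kg)
63 kg → truck 3 (remaining 57 kg)
10 kg → truck 1 (remaining 14 kg)
33 kg → truck 3 (remaining 24 kg)
25 kg → truck 2 (remaining 6 kg)
77 kg → truck 4 (remaining 43 kg)
30 kg → truck 4 (remaining 13 kg)
34 kg → truck 5 (remaining 86 kg)
32 kg → truck 5 (remaining 54 kg)
35 kg → truck 5 (remaining 19 kg)
23 kg → truck 3 (remaining 1 kg)
19 kg → truck 5 (remaining 0 kg)
89 kg → truck 6 (remaining 31 kg)
87 kg → truck 7 (remaining 33 kg)
Final trucks: [13,83,10] [89,25] [63,33,23] [77,30] [34,32,35,19] [89] [87].

7 trucks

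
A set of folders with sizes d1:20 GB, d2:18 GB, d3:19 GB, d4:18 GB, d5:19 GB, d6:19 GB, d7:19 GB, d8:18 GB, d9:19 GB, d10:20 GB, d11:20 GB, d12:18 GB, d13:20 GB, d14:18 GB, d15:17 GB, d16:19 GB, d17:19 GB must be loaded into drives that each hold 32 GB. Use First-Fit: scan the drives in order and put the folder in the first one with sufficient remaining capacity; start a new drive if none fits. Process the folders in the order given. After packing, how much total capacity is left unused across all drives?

Put d1 (20 GB) in drive 1; 12 GB remain.
Put d2 (18 GB) in drive 2; 14 GB remain.
Put d3 (19 GB) in drive 3; 13 GB remain.
Put d4 (18 GB) in drive 4; 14 GB remain.
Put d5 (19 GB) in drive 5; 13 GB remain.
Put d6 (19 GB) in drive 6; 13 GB remain.
Put d7 (19 GB) in drive 7; 13 GB remain.
Put d8 (18 GB) in drive 8; 14 GB remain.
Put d9 (19 GB) in drive 9; 13 GB remain.
Put d10 (20 GB) in drive 10; 12 GB remain.
Put d11 (20 GB) in drive 11; 12 GB remain.
Put d12 (18 GB) in drive 12; 14 GB remain.
Put d13 (20 GB) in drive 13; 12 GB remain.
Put d14 (18 GB) in drive 14; 14 GB remain.
Put d15 (17 GB) in drive 15; 15 GB remain.
Put d16 (19 GB) in drive 16; 13 GB remain.
Put d17 (19 GB) in drive 17; 13 GB remain.
17 drives × 32 GB = 544 GB; used 320 GB; unused 224 GB.

224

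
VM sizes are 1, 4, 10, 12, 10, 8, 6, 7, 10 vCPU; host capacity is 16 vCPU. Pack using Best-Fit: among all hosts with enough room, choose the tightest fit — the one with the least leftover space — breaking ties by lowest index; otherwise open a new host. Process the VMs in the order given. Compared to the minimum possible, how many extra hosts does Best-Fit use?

0

Best-Fit: [1,4,10] [12] [10,6] [8,7] [10] → 5 hosts.
Total size 68 vCPU; any packing needs at least ⌈68/16⌉ = 5 hosts.
So 5 is already optimal.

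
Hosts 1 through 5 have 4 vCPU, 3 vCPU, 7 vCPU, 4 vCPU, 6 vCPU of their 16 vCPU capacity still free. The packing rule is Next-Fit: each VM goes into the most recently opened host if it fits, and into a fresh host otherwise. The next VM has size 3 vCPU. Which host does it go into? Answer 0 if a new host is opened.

5

Next-Fit only looks at host 5, which has 6 vCPU free.
3 vCPU fits there.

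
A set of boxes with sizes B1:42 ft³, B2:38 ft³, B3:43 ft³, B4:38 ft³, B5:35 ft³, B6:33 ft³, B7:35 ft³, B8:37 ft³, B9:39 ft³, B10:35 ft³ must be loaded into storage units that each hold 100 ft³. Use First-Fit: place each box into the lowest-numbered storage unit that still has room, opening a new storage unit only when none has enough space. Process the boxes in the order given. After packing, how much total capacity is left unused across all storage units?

125

B1 (42 ft³) → storage unit 1 (remaining 58 ft³)
B2 (38 ft³) → storage unit 1 (remaining 20 ft³)
B3 (43 ft³) → storage unit 2 (remaining 57 ft³)
B4 (38 ft³) → storage unit 2 (remaining 19 ft³)
B5 (35 ft³) → storage unit 3 (remaining 65 ft³)
B6 (33 ft³) → storage unit 3 (remaining 32 ft³)
B7 (35 ft³) → storage unit 4 (remaining 65 ft³)
B8 (37 ft³) → storage unit 4 (remaining 28 ft³)
B9 (39 ft³) → storage unit 5 (remaining 61 ft³)
B10 (35 ft³) → storage unit 5 (remaining 26 ft³)
5 storage units × 100 ft³ = 500 ft³; used 375 ft³; unused 125 ft³.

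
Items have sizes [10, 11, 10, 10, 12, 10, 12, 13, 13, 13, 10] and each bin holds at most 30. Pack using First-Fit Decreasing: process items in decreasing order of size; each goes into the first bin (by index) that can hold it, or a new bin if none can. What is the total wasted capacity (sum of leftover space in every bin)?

26

Sorted descending: 13, 13, 13, 12, 12, 11, 10, 10, 10, 10, 10.
13 → bin 1 (remaining 17)
13 → bin 1 (remaining 4)
13 → bin 2 (remaining 17)
12 → bin 2 (remaining 5)
12 → bin 3 (remaining 18)
11 → bin 3 (remaining 7)
10 → bin 4 (remaining 20)
10 → bin 4 (remaining 10)
10 → bin 4 (remaining 0)
10 → bin 5 (remaining 20)
10 → bin 5 (remaining 10)
5 bins × 30 = 150; used 124; unused 26.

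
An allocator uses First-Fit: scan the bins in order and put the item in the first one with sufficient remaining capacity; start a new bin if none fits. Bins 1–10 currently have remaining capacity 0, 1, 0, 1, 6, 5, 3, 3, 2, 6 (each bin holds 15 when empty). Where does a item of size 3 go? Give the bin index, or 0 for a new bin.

Bins with room: bin 5 (6), bin 6 (5), bin 7 (3), bin 8 (3), bin 10 (6).
The first with room is bin 5.

5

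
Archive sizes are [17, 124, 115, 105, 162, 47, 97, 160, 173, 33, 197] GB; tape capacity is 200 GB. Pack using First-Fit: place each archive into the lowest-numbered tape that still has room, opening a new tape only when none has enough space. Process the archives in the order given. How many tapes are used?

8

tape 1: place 17 GB, 183 GB left
tape 1: place 124 GB, 59 GB left
tape 2: place 115 GB, 85 GB left
tape 3: place 105 GB, 95 GB left
tape 4: place 162 GB, 38 GB left
tape 1: place 47 GB, 12 GB left
tape 5: place 97 GB, 103 GB left
tape 6: place 160 GB, 40 GB left
tape 7: place 173 GB, 27 GB left
tape 2: place 33 GB, 52 GB left
tape 8: place 197 GB, 3 GB left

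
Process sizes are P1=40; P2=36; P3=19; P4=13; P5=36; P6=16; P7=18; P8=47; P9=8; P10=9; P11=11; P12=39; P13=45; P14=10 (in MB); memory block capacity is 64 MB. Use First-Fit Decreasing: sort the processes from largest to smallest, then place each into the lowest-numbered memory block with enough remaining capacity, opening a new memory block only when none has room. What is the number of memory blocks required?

Sorted descending: 47, 45, 40, 39, 36, 36, 19, 18, 16, 13, 11, 10, 9, 8.
memory block 1: place 47 MB, 17 MB left
memory block 2: place 45 MB, 19 MB left
memory block 3: place 40 MB, 24 MB left
memory block 4: place 39 MB, 25 MB left
memory block 5: place 36 MB, 28 MB left
memory block 6: place 36 MB, 28 MB left
memory block 2: place 19 MB, 0 MB left
memory block 3: place 18 MB, 6 MB left
memory block 1: place 16 MB, 1 MB left
memory block 4: place 13 MB, 12 MB left
memory block 4: place 11 MB, 1 MB left
memory block 5: place 10 MB, 18 MB left
memory block 5: place 9 MB, 9 MB left
memory block 5: place 8 MB, 1 MB left

6 memory blocks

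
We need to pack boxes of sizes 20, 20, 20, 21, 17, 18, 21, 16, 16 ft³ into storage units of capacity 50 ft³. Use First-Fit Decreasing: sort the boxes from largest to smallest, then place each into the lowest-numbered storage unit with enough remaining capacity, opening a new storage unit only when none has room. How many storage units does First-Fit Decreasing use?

4 storage units

Sorted descending: 21, 21, 20, 20, 20, 18, 17, 16, 16.
storage unit 1: place 21 ft³, 29 ft³ left
storage unit 1: place 21 ft³, 8 ft³ left
storage unit 2: place 20 ft³, 30 ft³ left
storage unit 2: place 20 ft³, 10 ft³ left
storage unit 3: place 20 ft³, 30 ft³ left
storage unit 3: place 18 ft³, 12 ft³ left
storage unit 4: place 17 ft³, 33 ft³ left
storage unit 4: place 16 ft³, 17 ft³ left
storage unit 4: place 16 ft³, 1 ft³ left
Final storage units: [21,21] [20,20] [20,18] [17,16,16].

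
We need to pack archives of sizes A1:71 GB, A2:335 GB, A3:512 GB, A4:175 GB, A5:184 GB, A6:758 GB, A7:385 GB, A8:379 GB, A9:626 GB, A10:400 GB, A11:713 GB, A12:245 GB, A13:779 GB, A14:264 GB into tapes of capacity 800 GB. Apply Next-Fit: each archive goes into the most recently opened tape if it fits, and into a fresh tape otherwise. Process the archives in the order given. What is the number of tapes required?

11

Put A1 (71 GB) in tape 1; 729 GB remain.
Put A2 (335 GB) in tape 1; 394 GB remain.
Put A3 (512 GB) in tape 2; 288 GB remain.
Put A4 (175 GB) in tape 2; 113 GB remain.
Put A5 (184 GB) in tape 3; 616 GB remain.
Put A6 (758 GB) in tape 4; 42 GB remain.
Put A7 (385 GB) in tape 5; 415 GB remain.
Put A8 (379 GB) in tape 5; 36 GB remain.
Put A9 (626 GB) in tape 6; 174 GB remain.
Put A10 (400 GB) in tape 7; 400 GB remain.
Put A11 (713 GB) in tape 8; 87 GB remain.
Put A12 (245 GB) in tape 9; 555 GB remain.
Put A13 (779 GB) in tape 10; 21 GB remain.
Put A14 (264 GB) in tape 11; 536 GB remain.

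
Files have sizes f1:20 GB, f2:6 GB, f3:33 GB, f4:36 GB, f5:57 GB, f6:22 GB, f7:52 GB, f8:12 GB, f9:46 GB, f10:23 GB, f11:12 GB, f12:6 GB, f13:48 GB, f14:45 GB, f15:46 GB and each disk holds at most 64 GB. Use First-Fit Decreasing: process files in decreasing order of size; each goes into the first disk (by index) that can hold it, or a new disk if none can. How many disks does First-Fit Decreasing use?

9

Sorted descending: 57, 52, 48, 46, 46, 45, 36, 33, 23, 22, 20, 12, 12, 6, 6.
57 GB → disk 1 (remaining 7 GB)
52 GB → disk 2 (remaining 12 GB)
48 GB → disk 3 (remaining 16 GB)
46 GB → disk 4 (remaining 18 GB)
46 GB → disk 5 (remaining 18 GB)
45 GB → disk 6 (remaining 19 GB)
36 GB → disk 7 (remaining 28 GB)
33 GB → disk 8 (remaining 31 GB)
23 GB → disk 7 (remaining 5 GB)
22 GB → disk 8 (remaining 9 GB)
20 GB → disk 9 (remaining 44 GB)
12 GB → disk 2 (remaining 0 GB)
12 GB → disk 3 (remaining 4 GB)
6 GB → disk 1 (remaining 1 GB)
6 GB → disk 4 (remaining 12 GB)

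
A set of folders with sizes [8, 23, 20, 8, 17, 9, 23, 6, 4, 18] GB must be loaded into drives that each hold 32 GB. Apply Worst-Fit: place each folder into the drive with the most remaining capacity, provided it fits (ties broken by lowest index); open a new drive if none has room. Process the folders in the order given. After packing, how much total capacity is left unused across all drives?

drive 1: place 8 GB, 24 GB left
drive 1: place 23 GB, 1 GB left
drive 2: place 20 GB, 12 GB left
drive 2: place 8 GB, 4 GB left
drive 3: place 17 GB, 15 GB left
drive 3: place 9 GB, 6 GB left
drive 4: place 23 GB, 9 GB left
drive 4: place 6 GB, 3 GB left
drive 3: place 4 GB, 2 GB left
drive 5: place 18 GB, 14 GB left
5 drives × 32 GB = 160 GB; used 136 GB; unused 24 GB.

24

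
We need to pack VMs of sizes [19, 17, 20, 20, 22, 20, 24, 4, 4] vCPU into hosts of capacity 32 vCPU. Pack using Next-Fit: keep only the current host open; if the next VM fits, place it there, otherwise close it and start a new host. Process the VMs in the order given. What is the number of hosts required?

7 hosts

host 1: place 19 vCPU, 13 vCPU left
host 2: place 17 vCPU, 15 vCPU left
host 3: place 20 vCPU, 12 vCPU left
host 4: place 20 vCPU, 12 vCPU left
host 5: place 22 vCPU, 10 vCPU left
host 6: place 20 vCPU, 12 vCPU left
host 7: place 24 vCPU, 8 vCPU left
host 7: place 4 vCPU, 4 vCPU left
host 7: place 4 vCPU, 0 vCPU left
Final hosts: [19] [17] [20] [20] [22] [20] [24,4,4].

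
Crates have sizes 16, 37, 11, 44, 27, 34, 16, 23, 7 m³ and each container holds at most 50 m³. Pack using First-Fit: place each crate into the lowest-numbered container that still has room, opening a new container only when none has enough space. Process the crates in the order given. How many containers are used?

5

Put 16 m³ in container 1; 34 m³ remain.
Put 37 m³ in container 2; 13 m³ remain.
Put 11 m³ in container 1; 23 m³ remain.
Put 44 m³ in container 3; 6 m³ remain.
Put 27 m³ in container 4; 23 m³ remain.
Put 34 m³ in container 5; 16 m³ remain.
Put 16 m³ in container 1; 7 m³ remain.
Put 23 m³ in container 4; 0 m³ remain.
Put 7 m³ in container 1; 0 m³ remain.
Final containers: [16,11,16,7] [37] [44] [27,23] [34].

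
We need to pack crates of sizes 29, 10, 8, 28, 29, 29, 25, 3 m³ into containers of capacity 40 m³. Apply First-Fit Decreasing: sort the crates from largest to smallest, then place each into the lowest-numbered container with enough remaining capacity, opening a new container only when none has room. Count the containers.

Sorted descending: 29, 29, 29, 28, 25, 10, 8, 3.
29 m³ → container 1 (remaining 11 m³)
29 m³ → container 2 (remaining 11 m³)
29 m³ → container 3 (remaining 11 m³)
28 m³ → container 4 (remaining 12 m³)
25 m³ → container 5 (remaining 15 m³)
10 m³ → container 1 (remaining 1 m³)
8 m³ → container 2 (remaining 3 m³)
3 m³ → container 2 (remaining 0 m³)
Final containers: [29,10] [29,8,3] [29] [28] [25].

5 containers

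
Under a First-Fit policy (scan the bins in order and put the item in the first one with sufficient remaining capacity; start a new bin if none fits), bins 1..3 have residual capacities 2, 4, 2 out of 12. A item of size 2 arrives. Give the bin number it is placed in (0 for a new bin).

1

Bins with room: bin 1 (2), bin 2 (4), bin 3 (2).
The first with room is bin 1.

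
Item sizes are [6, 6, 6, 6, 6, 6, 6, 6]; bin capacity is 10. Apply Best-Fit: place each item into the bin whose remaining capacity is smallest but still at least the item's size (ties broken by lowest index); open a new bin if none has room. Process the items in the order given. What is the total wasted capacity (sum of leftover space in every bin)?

Put 6 in bin 1; 4 remain.
Put 6 in bin 2; 4 remain.
Put 6 in bin 3; 4 remain.
Put 6 in bin 4; 4 remain.
Put 6 in bin 5; 4 remain.
Put 6 in bin 6; 4 remain.
Put 6 in bin 7; 4 remain.
Put 6 in bin 8; 4 remain.
8 bins × 10 = 80; used 48; unused 32.

32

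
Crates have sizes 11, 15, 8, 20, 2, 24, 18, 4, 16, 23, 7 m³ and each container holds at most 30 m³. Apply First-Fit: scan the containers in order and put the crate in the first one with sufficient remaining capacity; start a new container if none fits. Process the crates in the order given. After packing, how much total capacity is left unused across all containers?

11 m³ → container 1 (remaining 19 m³)
15 m³ → container 1 (remaining 4 m³)
8 m³ → container 2 (remaining 22 m³)
20 m³ → container 2 (remaining 2 m³)
2 m³ → container 1 (remaining 2 m³)
24 m³ → container 3 (remaining 6 m³)
18 m³ → container 4 (remaining 12 m³)
4 m³ → container 3 (remaining 2 m³)
16 m³ → container 5 (remaining 14 m³)
23 m³ → container 6 (remaining 7 m³)
7 m³ → container 4 (remaining 5 m³)
6 containers × 30 m³ = 180 m³; used 148 m³; unused 32 m³.

32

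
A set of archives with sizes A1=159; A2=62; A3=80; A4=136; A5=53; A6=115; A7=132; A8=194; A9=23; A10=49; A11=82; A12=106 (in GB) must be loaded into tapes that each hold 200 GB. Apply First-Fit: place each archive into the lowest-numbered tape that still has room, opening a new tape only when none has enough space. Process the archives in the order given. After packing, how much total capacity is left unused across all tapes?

tape 1: place A1 (159 GB), 41 GB left
tape 2: place A2 (62 GB), 138 GB left
tape 2: place A3 (80 GB), 58 GB left
tape 3: place A4 (136 GB), 64 GB left
tape 2: place A5 (53 GB), 5 GB left
tape 4: place A6 (115 GB), 85 GB left
tape 5: place A7 (132 GB), 68 GB left
tape 6: place A8 (194 GB), 6 GB left
tape 1: place A9 (23 GB), 18 GB left
tape 3: place A10 (49 GB), 15 GB left
tape 4: place A11 (82 GB), 3 GB left
tape 7: place A12 (106 GB), 94 GB left
7 tapes × 200 GB = 1400 GB; used 1191 GB; unused 209 GB.

209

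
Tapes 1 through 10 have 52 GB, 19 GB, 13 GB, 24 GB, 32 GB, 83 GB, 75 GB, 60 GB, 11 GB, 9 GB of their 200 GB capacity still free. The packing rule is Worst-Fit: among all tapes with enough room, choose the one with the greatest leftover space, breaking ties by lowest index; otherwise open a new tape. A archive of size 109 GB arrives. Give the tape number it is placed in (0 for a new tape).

No tape has ≥ 109 GB free, so a new tape is opened.

0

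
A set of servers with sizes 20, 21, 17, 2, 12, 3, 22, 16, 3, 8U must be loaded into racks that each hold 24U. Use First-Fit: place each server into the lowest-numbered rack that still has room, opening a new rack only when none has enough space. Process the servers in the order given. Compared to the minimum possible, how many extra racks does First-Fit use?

0

First-Fit: [20,2] [21,3] [17,3] [12,8] [22] [16] → 6 racks.
Total size 124U; any packing needs at least ⌈124/24⌉ = 6 racks.
So 6 is already optimal.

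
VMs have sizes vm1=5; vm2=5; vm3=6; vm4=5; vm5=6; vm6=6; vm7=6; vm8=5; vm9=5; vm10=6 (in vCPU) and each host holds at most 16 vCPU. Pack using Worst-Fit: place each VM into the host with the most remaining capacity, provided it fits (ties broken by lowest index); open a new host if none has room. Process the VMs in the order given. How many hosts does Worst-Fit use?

Put vm1 (5 vCPU) in host 1; 11 vCPU remain.
Put vm2 (5 vCPU) in host 1; 6 vCPU remain.
Put vm3 (6 vCPU) in host 1; 0 vCPU remain.
Put vm4 (5 vCPU) in host 2; 11 vCPU remain.
Put vm5 (6 vCPU) in host 2; 5 vCPU remain.
Put vm6 (6 vCPU) in host 3; 10 vCPU remain.
Put vm7 (6 vCPU) in host 3; 4 vCPU remain.
Put vm8 (5 vCPU) in host 2; 0 vCPU remain.
Put vm9 (5 vCPU) in host 4; 11 vCPU remain.
Put vm10 (6 vCPU) in host 4; 5 vCPU remain.

4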